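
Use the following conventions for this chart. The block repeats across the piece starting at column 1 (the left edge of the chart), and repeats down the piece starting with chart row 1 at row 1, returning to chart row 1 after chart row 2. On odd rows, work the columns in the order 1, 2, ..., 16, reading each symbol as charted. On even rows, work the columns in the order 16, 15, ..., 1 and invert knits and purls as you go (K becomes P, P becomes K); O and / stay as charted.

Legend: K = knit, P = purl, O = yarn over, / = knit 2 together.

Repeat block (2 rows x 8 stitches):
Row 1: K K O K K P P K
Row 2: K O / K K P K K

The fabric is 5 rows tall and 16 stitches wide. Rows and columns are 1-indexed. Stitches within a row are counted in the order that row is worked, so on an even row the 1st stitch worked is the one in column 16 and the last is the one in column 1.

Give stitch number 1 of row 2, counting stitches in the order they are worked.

Row 2: (2-1) mod 2 = 1, so use chart row 2. Even row -> WS.
Chart row 2 tiled across columns 1-16: K O / K K P K K K O / K K P K K
WS: work from column 16 back to column 1 (reverse the tiled row), swapping K<->P (O and / unchanged).
Row 2 as worked: P P K P P / O P P P K P P / O P
Stitch 1 in working order -> P

Stitch:
P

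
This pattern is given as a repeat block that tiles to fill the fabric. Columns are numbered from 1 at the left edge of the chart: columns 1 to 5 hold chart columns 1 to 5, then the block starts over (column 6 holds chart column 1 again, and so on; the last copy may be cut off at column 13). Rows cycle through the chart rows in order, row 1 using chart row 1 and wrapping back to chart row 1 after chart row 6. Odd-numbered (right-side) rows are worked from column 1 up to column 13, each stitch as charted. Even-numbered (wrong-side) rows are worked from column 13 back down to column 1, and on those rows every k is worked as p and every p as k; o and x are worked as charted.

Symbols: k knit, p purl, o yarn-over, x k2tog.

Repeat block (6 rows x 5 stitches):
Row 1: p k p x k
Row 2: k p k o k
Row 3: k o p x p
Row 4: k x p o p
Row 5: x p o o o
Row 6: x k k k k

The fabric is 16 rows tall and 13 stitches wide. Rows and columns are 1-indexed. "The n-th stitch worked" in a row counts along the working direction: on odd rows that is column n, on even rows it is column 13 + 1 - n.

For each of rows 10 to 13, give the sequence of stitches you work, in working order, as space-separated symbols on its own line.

Result:
k x p k o k x p k o k x p
x p o o o x p o o o x p o
p p x p p p p x p p p p x
p k p x k p k p x k p k p

Derivation:
Row 10: chart row 4, WS - tiled (columns 1-13): k x p o p k x p o p k x p; work from column 13 back to 1 with k<->p swapped.
Row 11: chart row 5, RS - tile across columns 1-13 and work as-is.
Row 12: chart row 6, WS - tiled (columns 1-13): x k k k k x k k k k x k k; work from column 13 back to 1 with k<->p swapped.
Row 13: chart row 1, RS - tile across columns 1-13 and work as-is.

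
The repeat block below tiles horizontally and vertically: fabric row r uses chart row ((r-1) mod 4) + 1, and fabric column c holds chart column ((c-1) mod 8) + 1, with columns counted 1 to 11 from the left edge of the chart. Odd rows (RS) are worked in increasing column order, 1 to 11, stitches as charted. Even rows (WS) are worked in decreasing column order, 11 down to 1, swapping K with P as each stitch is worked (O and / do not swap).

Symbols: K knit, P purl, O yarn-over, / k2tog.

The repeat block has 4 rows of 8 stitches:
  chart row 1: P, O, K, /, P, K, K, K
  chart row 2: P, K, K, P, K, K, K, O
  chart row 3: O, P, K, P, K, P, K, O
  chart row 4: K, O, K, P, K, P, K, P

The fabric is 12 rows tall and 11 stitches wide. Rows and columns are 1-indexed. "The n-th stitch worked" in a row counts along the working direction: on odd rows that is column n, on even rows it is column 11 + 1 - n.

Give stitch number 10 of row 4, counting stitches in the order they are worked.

Result:
O

Derivation:
Row 4 uses chart row ((4-1) mod 4)+1 = 4. Row 4 is even, so WS.
Chart row 4 tiled across columns 1-11: K O K P K P K P K O K
Wrong side: read the tiled row from column 11 down to 1 and exchange K with P (leave O, /).
Row 4 as worked: P O P K P K P K P O P
The 10th stitch worked is O.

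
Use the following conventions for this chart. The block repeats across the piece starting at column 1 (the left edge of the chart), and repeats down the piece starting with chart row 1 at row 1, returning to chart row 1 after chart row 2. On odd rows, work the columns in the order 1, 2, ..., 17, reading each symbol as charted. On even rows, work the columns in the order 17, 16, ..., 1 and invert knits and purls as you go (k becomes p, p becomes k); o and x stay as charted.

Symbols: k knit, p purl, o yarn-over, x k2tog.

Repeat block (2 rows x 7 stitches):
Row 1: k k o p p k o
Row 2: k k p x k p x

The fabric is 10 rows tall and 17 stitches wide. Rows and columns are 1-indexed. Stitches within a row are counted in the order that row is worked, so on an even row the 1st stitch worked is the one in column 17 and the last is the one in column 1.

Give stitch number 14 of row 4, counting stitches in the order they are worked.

Row 4 uses chart row ((4-1) mod 2)+1 = 2. Row 4 is even, so WS.
Chart row 2 tiled across columns 1-17: k k p x k p x k k p x k p x k k p
Wrong side: read the tiled row from column 17 down to 1 and exchange k with p (leave o, x).
Row 4 as worked: k p p x k p x k p p x k p x k p p
Stitch 14 in working order -> x

== STITCH ==
x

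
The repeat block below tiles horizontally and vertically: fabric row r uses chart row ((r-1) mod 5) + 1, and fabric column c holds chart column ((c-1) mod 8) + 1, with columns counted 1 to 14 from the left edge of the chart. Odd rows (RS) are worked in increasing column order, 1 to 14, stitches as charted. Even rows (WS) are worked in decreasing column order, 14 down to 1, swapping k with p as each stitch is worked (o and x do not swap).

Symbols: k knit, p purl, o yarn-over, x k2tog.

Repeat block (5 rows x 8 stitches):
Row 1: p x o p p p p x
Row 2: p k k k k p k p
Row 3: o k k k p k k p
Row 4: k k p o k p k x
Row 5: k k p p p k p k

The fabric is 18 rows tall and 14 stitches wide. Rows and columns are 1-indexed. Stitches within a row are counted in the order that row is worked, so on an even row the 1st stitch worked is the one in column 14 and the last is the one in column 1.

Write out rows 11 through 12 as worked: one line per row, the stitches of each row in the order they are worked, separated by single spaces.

Row 11: chart row 1, RS - tile across columns 1-14 and work as-is.
Row 12: chart row 2, WS - tiled (columns 1-14): p k k k k p k p p k k k k p; work from column 14 back to 1 with k<->p swapped.

Rows as worked:
p x o p p p p x p x o p p p
k p p p p k k p k p p p p k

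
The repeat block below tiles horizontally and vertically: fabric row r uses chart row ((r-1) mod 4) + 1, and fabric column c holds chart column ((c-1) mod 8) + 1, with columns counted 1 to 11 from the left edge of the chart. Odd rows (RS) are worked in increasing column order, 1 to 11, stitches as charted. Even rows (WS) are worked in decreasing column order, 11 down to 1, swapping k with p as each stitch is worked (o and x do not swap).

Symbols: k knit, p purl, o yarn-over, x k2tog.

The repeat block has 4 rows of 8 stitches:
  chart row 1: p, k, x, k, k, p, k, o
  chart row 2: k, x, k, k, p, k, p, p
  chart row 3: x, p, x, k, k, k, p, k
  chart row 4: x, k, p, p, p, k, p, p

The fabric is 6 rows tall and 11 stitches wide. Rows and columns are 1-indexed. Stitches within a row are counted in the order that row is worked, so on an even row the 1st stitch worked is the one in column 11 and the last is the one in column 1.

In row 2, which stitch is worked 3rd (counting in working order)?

Row 2 uses chart row ((2-1) mod 4)+1 = 2. Row 2 is even, so WS.
Chart row 2 tiled across columns 1-11: k x k k p k p p k x k
WS: work from column 11 back to column 1 (reverse the tiled row), swapping k<->p (o and x unchanged).
Row 2 as worked: p x p k k p k p p x p
Counting 3 along the worked row gives p.

Result:
p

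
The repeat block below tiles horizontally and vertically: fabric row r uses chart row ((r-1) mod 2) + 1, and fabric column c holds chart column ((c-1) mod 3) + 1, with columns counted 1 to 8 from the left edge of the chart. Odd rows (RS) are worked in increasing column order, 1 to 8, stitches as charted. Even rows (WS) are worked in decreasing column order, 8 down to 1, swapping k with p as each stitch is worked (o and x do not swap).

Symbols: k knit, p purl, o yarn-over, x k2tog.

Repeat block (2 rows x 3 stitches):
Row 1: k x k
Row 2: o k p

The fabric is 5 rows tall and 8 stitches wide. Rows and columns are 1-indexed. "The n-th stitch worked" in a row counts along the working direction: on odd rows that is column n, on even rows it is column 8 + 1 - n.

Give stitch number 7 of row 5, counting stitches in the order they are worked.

For row 5: chart row = ((5-1) mod 2) + 1 = 1; this is a RS (odd) row.
Chart row 1 tiled across columns 1-8: k x k k x k k x
RS: work column 1 to column 8, symbols as charted — the tiled row is the row as worked.
Counting 7 along the worked row gives k.

Result:
k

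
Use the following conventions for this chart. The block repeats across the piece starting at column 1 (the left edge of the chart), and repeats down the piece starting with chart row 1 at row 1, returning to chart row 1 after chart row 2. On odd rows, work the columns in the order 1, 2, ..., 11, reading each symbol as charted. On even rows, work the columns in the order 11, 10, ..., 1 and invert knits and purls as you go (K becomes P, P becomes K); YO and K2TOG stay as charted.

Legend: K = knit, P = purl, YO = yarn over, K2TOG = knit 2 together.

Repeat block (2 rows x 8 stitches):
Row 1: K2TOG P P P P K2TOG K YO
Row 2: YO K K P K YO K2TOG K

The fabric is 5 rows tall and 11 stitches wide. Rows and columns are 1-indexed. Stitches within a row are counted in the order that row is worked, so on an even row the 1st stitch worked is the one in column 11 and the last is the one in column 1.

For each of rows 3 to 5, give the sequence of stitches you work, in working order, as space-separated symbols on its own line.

Rows as worked:
K2TOG P P P P K2TOG K YO K2TOG P P
P P YO P K2TOG YO P K P P YO
K2TOG P P P P K2TOG K YO K2TOG P P

Derivation:
Row 3: chart row 1, RS - tile across columns 1-11 and work as-is.
Row 4: chart row 2, WS - tiled (columns 1-11): YO K K P K YO K2TOG K YO K K; work from column 11 back to 1 with K<->P swapped.
Row 5: chart row 1, RS - tile across columns 1-11 and work as-is.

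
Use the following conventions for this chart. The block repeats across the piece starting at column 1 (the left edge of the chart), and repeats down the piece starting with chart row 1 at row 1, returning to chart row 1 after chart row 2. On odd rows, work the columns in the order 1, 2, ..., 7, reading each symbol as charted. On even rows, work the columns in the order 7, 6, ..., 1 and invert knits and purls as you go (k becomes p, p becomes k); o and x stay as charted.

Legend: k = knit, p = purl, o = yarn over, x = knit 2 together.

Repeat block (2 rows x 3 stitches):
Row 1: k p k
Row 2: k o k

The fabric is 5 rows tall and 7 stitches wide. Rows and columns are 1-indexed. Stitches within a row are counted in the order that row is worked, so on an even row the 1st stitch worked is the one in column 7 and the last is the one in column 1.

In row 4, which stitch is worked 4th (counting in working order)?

Row 4 uses chart row ((4-1) mod 2)+1 = 2. Row 4 is even, so WS.
Chart row 2 tiled across columns 1-7: k o k k o k k
Wrong side: read the tiled row from column 7 down to 1 and exchange k with p (leave o, x).
Row 4 as worked: p p o p p o p
Counting 4 along the worked row gives p.

== STITCH ==
p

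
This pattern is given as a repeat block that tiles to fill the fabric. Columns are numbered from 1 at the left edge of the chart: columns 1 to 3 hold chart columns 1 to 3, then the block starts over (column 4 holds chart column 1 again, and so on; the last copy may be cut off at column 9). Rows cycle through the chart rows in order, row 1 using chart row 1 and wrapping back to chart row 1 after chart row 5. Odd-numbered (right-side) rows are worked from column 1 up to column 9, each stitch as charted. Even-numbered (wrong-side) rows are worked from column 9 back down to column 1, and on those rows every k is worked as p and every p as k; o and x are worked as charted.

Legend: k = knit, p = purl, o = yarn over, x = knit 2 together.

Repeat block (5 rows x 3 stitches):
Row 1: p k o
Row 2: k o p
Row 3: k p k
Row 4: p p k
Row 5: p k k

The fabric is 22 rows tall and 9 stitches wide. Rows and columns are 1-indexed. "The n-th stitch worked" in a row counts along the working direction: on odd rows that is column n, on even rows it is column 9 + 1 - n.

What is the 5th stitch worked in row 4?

Stitch:
k

Derivation:
For row 4: chart row = ((4-1) mod 5) + 1 = 4; this is a WS (even) row.
Chart row 4 tiled across columns 1-9: p p k p p k p p k
WS: work from column 9 back to column 1 (reverse the tiled row), swapping k<->p (o and x unchanged).
Row 4 as worked: p k k p k k p k k
The 5th stitch worked is k.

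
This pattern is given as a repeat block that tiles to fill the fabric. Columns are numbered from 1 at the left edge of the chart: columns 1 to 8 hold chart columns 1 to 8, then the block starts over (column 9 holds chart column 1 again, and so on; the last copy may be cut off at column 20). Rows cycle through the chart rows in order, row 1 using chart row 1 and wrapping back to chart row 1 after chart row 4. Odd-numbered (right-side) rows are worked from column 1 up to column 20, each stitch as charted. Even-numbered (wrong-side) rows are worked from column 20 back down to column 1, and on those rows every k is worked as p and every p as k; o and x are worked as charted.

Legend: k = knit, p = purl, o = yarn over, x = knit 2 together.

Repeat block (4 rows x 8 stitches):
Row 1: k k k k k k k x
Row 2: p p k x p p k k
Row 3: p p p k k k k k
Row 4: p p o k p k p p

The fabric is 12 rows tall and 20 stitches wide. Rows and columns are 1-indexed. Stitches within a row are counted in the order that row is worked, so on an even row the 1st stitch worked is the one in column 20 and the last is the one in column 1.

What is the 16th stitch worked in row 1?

== STITCH ==
x

Derivation:
Row 1 uses chart row ((1-1) mod 4)+1 = 1. Row 1 is odd, so RS.
Chart row 1 tiled across columns 1-20: k k k k k k k x k k k k k k k x k k k k
Right side: take the tiled row as-is (worked left to right from column 1).
The 16th stitch worked is x.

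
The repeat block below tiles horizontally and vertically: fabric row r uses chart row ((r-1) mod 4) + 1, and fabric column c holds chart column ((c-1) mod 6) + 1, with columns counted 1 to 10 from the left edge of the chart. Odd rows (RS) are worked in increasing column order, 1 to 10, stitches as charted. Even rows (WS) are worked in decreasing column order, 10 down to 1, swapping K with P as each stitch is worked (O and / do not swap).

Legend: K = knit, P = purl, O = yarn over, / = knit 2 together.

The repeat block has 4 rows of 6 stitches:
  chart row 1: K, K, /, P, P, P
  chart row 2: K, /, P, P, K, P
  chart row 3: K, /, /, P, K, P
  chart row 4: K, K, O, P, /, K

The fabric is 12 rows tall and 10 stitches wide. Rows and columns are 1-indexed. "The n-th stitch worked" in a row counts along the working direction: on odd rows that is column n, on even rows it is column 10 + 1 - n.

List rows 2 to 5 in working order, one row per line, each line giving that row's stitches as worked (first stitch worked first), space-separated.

Row 2: chart row 2, WS - tiled (columns 1-10): K / P P K P K / P P; work from column 10 back to 1 with K<->P swapped.
Row 3: chart row 3, RS - tile across columns 1-10 and work as-is.
Row 4: chart row 4, WS - tiled (columns 1-10): K K O P / K K K O P; work from column 10 back to 1 with K<->P swapped.
Row 5: chart row 1, RS - tile across columns 1-10 and work as-is.

Result:
K K / P K P K K / P
K / / P K P K / / P
K O P P P / K O P P
K K / P P P K K / P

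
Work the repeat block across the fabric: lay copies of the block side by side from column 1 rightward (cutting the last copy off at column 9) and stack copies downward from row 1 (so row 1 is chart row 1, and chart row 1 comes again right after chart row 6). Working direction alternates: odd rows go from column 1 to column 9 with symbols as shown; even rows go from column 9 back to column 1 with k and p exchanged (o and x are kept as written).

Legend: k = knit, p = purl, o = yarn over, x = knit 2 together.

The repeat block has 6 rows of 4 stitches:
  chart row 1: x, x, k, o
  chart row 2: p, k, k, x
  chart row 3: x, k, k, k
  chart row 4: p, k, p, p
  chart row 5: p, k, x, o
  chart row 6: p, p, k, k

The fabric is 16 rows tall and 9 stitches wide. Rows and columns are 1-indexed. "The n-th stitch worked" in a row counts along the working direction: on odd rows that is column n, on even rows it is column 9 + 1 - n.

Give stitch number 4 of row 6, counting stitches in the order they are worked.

Row 6 uses chart row ((6-1) mod 6)+1 = 6. Row 6 is even, so WS.
Chart row 6 tiled across columns 1-9: p p k k p p k k p
WS row: flip the tiled sequence (start at column 9) and apply k<->p; o and x stay.
Row 6 as worked: k p p k k p p k k
Stitch 4 in working order -> k

== STITCH ==
k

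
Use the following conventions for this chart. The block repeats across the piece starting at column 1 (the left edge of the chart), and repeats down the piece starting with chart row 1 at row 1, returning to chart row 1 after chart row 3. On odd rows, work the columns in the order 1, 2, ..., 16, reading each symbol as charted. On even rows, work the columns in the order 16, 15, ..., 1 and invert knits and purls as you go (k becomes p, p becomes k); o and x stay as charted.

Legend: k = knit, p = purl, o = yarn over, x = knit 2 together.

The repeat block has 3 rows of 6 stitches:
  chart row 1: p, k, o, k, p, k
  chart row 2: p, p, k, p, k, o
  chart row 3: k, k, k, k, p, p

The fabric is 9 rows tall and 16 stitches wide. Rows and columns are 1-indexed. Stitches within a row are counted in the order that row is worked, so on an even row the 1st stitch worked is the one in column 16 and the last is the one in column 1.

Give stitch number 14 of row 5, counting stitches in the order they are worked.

For row 5: chart row = ((5-1) mod 3) + 1 = 2; this is a RS (odd) row.
Chart row 2 tiled across columns 1-16: p p k p k o p p k p k o p p k p
RS: work column 1 to column 16, symbols as charted — the tiled row is the row as worked.
Stitch 14 in working order -> p

Stitch:
p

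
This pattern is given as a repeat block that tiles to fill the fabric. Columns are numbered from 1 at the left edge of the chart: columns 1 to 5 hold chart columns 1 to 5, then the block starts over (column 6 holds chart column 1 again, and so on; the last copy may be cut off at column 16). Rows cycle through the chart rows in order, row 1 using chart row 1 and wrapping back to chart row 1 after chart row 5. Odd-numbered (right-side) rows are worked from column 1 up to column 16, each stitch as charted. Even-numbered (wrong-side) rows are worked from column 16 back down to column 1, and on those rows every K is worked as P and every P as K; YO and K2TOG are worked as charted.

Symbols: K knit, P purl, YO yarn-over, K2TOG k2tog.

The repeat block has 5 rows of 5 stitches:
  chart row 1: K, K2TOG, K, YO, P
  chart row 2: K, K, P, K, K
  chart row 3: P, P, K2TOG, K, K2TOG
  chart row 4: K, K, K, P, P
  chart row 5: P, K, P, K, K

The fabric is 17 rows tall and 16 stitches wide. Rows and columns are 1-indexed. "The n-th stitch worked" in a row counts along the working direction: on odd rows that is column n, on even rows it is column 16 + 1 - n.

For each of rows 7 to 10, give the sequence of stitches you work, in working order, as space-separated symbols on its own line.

Result:
K K P K K K K P K K K K P K K K
K K2TOG P K2TOG K K K2TOG P K2TOG K K K2TOG P K2TOG K K
K K K P P K K K P P K K K P P K
K P P K P K P P K P K P P K P K

Derivation:
Row 7: chart row 2, RS - tile across columns 1-16 and work as-is.
Row 8: chart row 3, WS - tiled (columns 1-16): P P K2TOG K K2TOG P P K2TOG K K2TOG P P K2TOG K K2TOG P; work from column 16 back to 1 with K<->P swapped.
Row 9: chart row 4, RS - tile across columns 1-16 and work as-is.
Row 10: chart row 5, WS - tiled (columns 1-16): P K P K K P K P K K P K P K K P; work from column 16 back to 1 with K<->P swapped.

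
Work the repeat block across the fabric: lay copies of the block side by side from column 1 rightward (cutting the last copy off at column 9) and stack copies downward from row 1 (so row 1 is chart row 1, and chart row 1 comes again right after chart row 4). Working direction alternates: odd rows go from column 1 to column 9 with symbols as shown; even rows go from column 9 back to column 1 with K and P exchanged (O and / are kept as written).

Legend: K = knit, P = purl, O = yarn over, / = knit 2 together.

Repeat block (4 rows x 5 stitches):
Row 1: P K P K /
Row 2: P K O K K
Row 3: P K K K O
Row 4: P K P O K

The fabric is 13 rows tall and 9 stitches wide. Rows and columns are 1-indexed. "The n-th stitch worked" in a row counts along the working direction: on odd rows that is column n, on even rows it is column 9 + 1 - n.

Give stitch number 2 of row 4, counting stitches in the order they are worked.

For row 4: chart row = ((4-1) mod 4) + 1 = 4; this is a WS (even) row.
Chart row 4 tiled across columns 1-9: P K P O K P K P O
WS row: flip the tiled sequence (start at column 9) and apply K<->P; O and / stay.
Row 4 as worked: O K P K P O K P K
Stitch 2 in working order -> K

Stitch:
K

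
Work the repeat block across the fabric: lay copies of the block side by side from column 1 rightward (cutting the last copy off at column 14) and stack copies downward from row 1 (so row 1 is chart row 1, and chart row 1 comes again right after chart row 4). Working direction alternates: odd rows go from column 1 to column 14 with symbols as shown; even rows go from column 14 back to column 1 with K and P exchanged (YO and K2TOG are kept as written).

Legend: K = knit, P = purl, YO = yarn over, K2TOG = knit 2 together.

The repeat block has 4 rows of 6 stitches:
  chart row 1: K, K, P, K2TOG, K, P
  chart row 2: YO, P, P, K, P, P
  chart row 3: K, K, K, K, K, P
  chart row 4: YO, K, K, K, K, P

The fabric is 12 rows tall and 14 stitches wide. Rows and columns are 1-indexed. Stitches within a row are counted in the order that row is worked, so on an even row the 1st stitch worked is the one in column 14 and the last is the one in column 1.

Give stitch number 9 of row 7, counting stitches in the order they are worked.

Row 7: (7-1) mod 4 = 2, so use chart row 3. Odd row -> RS.
Chart row 3 tiled across columns 1-14: K K K K K P K K K K K P K K
RS: work column 1 to column 14, symbols as charted — the tiled row is the row as worked.
Counting 9 along the worked row gives K.

== STITCH ==
K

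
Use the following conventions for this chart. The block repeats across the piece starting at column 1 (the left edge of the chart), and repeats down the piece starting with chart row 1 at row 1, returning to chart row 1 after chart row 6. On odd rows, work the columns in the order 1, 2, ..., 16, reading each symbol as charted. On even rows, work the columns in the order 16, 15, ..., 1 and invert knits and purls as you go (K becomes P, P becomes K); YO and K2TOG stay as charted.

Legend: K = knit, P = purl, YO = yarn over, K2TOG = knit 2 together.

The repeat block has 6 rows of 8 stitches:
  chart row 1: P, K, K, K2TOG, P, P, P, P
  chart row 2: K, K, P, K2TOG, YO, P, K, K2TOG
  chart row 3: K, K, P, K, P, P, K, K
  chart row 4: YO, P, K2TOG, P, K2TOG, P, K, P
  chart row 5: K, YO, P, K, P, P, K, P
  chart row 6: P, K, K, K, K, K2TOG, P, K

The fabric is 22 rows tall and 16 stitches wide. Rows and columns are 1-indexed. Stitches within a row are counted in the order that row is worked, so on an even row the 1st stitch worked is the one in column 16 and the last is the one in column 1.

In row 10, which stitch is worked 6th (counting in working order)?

Result:
K2TOG

Derivation:
For row 10: chart row = ((10-1) mod 6) + 1 = 4; this is a WS (even) row.
Chart row 4 tiled across columns 1-16: YO P K2TOG P K2TOG P K P YO P K2TOG P K2TOG P K P
WS: work from column 16 back to column 1 (reverse the tiled row), swapping K<->P (YO and K2TOG unchanged).
Row 10 as worked: K P K K2TOG K K2TOG K YO K P K K2TOG K K2TOG K YO
Stitch 6 in working order -> K2TOG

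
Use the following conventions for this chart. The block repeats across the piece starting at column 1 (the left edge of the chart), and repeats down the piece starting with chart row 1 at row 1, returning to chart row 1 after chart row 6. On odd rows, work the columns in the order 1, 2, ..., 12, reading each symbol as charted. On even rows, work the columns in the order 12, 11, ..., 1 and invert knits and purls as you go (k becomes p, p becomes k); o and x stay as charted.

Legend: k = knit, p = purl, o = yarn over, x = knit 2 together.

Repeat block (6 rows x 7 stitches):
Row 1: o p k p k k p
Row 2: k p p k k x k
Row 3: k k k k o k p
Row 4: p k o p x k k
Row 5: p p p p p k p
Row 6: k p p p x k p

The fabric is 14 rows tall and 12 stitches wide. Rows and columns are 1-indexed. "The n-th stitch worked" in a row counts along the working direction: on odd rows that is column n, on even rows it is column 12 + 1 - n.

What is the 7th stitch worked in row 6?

For row 6: chart row = ((6-1) mod 6) + 1 = 6; this is a WS (even) row.
Chart row 6 tiled across columns 1-12: k p p p x k p k p p p x
Wrong side: read the tiled row from column 12 down to 1 and exchange k with p (leave o, x).
Row 6 as worked: x k k k p k p x k k k p
Stitch 7 in working order -> p

Stitch:
p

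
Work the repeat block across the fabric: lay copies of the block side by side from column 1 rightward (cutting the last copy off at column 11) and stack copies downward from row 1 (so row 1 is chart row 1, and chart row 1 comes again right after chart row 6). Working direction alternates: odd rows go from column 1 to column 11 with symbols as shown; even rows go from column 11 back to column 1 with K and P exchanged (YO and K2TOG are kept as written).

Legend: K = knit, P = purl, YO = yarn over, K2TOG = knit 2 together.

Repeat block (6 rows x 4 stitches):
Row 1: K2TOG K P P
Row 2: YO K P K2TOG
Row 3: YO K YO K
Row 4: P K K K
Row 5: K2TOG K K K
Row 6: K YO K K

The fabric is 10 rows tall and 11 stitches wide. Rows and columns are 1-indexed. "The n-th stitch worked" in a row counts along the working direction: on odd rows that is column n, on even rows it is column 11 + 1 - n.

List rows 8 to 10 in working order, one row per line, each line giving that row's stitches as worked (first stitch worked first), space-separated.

Row 8: chart row 2, WS - tiled (columns 1-11): YO K P K2TOG YO K P K2TOG YO K P; work from column 11 back to 1 with K<->P swapped.
Row 9: chart row 3, RS - tile across columns 1-11 and work as-is.
Row 10: chart row 4, WS - tiled (columns 1-11): P K K K P K K K P K K; work from column 11 back to 1 with K<->P swapped.

Rows as worked:
K P YO K2TOG K P YO K2TOG K P YO
YO K YO K YO K YO K YO K YO
P P K P P P K P P P K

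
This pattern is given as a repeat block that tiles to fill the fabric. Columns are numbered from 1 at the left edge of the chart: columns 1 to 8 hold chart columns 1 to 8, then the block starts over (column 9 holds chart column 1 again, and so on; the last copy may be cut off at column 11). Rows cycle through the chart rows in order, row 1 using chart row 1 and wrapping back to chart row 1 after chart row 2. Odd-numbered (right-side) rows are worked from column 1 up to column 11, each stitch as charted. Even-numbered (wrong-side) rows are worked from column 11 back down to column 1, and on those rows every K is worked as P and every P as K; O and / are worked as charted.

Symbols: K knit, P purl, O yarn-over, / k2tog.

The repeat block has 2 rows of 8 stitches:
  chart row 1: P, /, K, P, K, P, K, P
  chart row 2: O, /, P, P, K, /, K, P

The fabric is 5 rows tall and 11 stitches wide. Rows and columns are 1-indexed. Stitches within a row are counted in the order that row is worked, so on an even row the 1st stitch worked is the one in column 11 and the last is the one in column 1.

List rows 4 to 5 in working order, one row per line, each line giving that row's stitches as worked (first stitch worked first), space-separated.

Row 4: chart row 2, WS - tiled (columns 1-11): O / P P K / K P O / P; work from column 11 back to 1 with K<->P swapped.
Row 5: chart row 1, RS - tile across columns 1-11 and work as-is.

Rows as worked:
K / O K P / P K K / O
P / K P K P K P P / K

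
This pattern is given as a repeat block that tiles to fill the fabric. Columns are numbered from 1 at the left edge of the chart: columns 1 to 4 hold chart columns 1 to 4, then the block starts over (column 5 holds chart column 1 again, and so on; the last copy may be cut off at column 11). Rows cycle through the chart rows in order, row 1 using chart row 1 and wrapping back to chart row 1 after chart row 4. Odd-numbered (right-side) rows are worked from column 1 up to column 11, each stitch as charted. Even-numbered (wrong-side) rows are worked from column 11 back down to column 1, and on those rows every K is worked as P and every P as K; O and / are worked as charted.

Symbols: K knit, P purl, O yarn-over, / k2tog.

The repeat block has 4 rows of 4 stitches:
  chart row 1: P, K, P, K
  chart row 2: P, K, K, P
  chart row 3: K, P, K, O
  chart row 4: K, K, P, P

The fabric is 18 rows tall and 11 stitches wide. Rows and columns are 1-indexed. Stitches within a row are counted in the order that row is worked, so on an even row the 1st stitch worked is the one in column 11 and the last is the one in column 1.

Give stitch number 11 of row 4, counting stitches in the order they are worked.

Stitch:
P

Derivation:
Row 4: (4-1) mod 4 = 3, so use chart row 4. Even row -> WS.
Chart row 4 tiled across columns 1-11: K K P P K K P P K K P
WS row: flip the tiled sequence (start at column 11) and apply K<->P; O and / stay.
Row 4 as worked: K P P K K P P K K P P
The 11th stitch worked is P.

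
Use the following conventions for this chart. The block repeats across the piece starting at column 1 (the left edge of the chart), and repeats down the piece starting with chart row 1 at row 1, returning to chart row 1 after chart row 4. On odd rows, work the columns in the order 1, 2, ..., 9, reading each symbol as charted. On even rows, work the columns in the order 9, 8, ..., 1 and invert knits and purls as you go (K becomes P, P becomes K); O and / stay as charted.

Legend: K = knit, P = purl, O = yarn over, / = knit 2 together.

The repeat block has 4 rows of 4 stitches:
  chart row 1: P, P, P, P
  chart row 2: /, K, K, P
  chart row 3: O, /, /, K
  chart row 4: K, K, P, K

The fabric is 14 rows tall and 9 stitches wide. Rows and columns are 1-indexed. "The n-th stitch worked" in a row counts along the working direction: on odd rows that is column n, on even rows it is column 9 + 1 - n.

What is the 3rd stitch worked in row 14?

Row 14 uses chart row ((14-1) mod 4)+1 = 2. Row 14 is even, so WS.
Chart row 2 tiled across columns 1-9: / K K P / K K P /
WS row: flip the tiled sequence (start at column 9) and apply K<->P; O and / stay.
Row 14 as worked: / K P P / K P P /
The 3rd stitch worked is P.

Stitch:
P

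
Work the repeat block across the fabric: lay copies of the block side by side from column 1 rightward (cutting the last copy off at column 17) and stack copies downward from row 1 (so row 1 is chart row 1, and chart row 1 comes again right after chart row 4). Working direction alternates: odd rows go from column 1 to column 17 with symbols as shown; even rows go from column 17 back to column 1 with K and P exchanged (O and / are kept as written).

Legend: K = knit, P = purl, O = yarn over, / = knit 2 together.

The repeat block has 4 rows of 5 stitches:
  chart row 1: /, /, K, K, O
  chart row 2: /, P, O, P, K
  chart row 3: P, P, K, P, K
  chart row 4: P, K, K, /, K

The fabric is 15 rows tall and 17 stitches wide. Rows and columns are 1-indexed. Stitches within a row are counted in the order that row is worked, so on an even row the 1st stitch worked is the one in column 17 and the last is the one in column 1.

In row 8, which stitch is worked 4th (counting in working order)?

Row 8: (8-1) mod 4 = 3, so use chart row 4. Even row -> WS.
Chart row 4 tiled across columns 1-17: P K K / K P K K / K P K K / K P K
Wrong side: read the tiled row from column 17 down to 1 and exchange K with P (leave O, /).
Row 8 as worked: P K P / P P K P / P P K P / P P K
Stitch 4 in working order -> /

Result:
/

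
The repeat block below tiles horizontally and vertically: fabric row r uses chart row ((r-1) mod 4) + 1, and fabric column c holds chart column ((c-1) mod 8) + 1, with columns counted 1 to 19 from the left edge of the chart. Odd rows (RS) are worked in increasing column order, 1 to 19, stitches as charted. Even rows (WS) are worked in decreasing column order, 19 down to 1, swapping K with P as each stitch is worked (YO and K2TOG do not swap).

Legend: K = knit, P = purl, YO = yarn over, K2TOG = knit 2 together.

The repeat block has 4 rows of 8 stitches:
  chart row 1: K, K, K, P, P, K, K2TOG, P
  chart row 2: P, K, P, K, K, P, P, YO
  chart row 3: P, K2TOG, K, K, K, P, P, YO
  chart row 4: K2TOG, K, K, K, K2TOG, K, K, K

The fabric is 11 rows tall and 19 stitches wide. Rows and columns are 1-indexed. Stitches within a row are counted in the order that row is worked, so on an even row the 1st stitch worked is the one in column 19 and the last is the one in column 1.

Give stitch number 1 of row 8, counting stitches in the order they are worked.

== STITCH ==
P

Derivation:
Row 8 uses chart row ((8-1) mod 4)+1 = 4. Row 8 is even, so WS.
Chart row 4 tiled across columns 1-19: K2TOG K K K K2TOG K K K K2TOG K K K K2TOG K K K K2TOG K K
WS: work from column 19 back to column 1 (reverse the tiled row), swapping K<->P (YO and K2TOG unchanged).
Row 8 as worked: P P K2TOG P P P K2TOG P P P K2TOG P P P K2TOG P P P K2TOG
Stitch 1 in working order -> P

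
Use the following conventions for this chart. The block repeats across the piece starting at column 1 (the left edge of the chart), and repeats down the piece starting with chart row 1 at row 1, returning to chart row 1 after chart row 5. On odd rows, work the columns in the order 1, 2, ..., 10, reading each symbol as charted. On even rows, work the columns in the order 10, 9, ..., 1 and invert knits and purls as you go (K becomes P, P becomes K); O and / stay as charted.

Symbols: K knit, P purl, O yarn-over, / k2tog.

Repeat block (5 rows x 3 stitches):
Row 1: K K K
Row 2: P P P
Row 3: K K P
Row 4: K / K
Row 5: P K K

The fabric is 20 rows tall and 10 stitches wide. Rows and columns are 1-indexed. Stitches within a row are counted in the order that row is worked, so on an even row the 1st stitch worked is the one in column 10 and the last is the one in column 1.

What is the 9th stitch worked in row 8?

== STITCH ==
P

Derivation:
Row 8 uses chart row ((8-1) mod 5)+1 = 3. Row 8 is even, so WS.
Chart row 3 tiled across columns 1-10: K K P K K P K K P K
WS row: flip the tiled sequence (start at column 10) and apply K<->P; O and / stay.
Row 8 as worked: P K P P K P P K P P
The 9th stitch worked is P.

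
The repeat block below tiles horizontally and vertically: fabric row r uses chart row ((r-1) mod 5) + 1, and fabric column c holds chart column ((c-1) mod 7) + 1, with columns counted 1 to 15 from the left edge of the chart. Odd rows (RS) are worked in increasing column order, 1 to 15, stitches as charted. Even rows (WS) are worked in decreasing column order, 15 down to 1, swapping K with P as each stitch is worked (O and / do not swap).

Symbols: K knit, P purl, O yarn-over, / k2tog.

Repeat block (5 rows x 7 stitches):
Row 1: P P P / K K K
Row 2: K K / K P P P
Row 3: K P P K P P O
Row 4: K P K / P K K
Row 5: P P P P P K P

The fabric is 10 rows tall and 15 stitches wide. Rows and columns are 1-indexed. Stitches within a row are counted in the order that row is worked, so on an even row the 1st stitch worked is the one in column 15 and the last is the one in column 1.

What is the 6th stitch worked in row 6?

For row 6: chart row = ((6-1) mod 5) + 1 = 1; this is a WS (even) row.
Chart row 1 tiled across columns 1-15: P P P / K K K P P P / K K K P
WS: work from column 15 back to column 1 (reverse the tiled row), swapping K<->P (O and / unchanged).
Row 6 as worked: K P P P / K K K P P P / K K K
Stitch 6 in working order -> K

Result:
K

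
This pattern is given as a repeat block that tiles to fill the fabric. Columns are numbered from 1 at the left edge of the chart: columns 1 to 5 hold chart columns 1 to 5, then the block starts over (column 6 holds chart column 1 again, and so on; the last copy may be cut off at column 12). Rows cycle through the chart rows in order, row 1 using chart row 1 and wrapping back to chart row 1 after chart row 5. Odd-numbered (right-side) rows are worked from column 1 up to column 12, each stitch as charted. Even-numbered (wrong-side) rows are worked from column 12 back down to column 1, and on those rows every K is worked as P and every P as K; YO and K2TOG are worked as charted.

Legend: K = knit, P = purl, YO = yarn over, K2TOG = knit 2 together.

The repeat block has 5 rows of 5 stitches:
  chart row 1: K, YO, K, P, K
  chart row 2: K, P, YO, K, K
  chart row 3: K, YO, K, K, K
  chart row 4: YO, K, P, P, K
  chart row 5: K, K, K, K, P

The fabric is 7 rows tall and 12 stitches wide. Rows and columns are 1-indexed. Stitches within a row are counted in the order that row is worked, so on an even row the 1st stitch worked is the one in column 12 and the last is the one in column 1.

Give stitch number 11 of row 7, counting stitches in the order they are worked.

== STITCH ==
K

Derivation:
Row 7: (7-1) mod 5 = 1, so use chart row 2. Odd row -> RS.
Chart row 2 tiled across columns 1-12: K P YO K K K P YO K K K P
RS: work column 1 to column 12, symbols as charted — the tiled row is the row as worked.
The 11th stitch worked is K.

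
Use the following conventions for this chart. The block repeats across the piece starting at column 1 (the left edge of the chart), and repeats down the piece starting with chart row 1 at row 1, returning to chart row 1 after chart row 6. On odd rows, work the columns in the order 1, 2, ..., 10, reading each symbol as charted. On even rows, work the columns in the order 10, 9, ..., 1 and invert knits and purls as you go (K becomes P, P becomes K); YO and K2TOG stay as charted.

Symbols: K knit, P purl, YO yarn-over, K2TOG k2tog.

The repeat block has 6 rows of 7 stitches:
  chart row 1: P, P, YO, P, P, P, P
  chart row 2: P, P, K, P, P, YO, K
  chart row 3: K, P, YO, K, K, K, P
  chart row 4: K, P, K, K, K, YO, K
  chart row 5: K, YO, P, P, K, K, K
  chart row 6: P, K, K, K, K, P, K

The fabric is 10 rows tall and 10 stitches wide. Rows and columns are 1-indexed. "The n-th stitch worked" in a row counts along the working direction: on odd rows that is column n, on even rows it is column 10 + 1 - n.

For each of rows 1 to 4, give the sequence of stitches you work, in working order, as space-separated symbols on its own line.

Result:
P P YO P P P P P P YO
P K K P YO K K P K K
K P YO K K K P K P YO
P K P P YO P P P K P

Derivation:
Row 1: chart row 1, RS - tile across columns 1-10 and work as-is.
Row 2: chart row 2, WS - tiled (columns 1-10): P P K P P YO K P P K; work from column 10 back to 1 with K<->P swapped.
Row 3: chart row 3, RS - tile across columns 1-10 and work as-is.
Row 4: chart row 4, WS - tiled (columns 1-10): K P K K K YO K K P K; work from column 10 back to 1 with K<->P swapped.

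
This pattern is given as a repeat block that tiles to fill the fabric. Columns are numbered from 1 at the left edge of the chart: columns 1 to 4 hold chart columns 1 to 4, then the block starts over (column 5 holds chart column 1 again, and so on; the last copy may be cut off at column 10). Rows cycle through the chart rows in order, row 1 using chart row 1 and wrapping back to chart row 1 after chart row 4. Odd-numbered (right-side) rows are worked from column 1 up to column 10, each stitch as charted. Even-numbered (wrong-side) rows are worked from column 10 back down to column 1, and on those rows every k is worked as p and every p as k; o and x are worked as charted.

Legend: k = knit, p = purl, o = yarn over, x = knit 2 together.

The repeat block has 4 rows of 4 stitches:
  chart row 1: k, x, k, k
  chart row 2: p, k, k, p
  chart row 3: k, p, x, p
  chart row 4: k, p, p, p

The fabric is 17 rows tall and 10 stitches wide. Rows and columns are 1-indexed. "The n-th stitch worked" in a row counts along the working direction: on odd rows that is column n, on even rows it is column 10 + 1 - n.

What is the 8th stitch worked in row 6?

== STITCH ==
p

Derivation:
For row 6: chart row = ((6-1) mod 4) + 1 = 2; this is a WS (even) row.
Chart row 2 tiled across columns 1-10: p k k p p k k p p k
WS row: flip the tiled sequence (start at column 10) and apply k<->p; o and x stay.
Row 6 as worked: p k k p p k k p p k
Stitch 8 in working order -> p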